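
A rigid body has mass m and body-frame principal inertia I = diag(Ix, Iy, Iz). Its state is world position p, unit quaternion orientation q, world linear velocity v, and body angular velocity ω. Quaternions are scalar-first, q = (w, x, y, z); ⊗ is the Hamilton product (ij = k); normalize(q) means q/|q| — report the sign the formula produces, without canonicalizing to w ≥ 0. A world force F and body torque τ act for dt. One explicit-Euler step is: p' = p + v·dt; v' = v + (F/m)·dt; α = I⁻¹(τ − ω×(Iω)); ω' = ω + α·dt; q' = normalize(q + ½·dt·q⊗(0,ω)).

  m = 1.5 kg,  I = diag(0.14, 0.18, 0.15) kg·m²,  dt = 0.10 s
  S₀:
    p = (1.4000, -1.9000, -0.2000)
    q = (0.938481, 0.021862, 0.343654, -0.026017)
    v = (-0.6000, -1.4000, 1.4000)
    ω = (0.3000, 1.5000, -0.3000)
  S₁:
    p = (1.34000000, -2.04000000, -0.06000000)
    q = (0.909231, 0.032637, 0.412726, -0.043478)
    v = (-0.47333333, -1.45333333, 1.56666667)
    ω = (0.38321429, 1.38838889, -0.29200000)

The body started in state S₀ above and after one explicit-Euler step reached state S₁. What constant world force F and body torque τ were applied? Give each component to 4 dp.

F = (1.9000, -0.8000, 2.5000)
τ = (0.1300, -0.2000, 0.0300)

Δω = ω₁−ω₀ = (0.08321429, -0.11161111, 0.00800000)
I·α + gyro = (0.1300, -0.2000, 0.0300)
Δv = v₁−v₀ = (0.12666667, -0.05333333, 0.16666667)
m·(v₁−v₀)/dt = (1.9000, -0.8000, 2.5000)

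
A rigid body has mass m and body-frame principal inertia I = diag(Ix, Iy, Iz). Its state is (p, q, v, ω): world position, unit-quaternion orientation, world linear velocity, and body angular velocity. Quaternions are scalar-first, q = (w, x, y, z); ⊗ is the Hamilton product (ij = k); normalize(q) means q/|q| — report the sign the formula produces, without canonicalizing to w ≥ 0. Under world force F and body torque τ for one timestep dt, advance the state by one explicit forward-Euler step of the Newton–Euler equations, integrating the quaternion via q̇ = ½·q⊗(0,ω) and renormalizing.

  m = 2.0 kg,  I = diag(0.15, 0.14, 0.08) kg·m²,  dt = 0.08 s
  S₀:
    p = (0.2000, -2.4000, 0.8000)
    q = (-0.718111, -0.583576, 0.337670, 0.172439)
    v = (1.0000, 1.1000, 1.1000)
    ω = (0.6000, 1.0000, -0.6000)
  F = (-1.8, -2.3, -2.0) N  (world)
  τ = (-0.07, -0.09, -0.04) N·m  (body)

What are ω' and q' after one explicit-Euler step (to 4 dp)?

ω' = (0.5435, 0.9630, -0.6340)
q' = (-0.7125, -0.6150, 0.2987, 0.1580)

α = I⁻¹(τ − ω×Iω) = (-0.7067, -0.4629, -0.4250)
ω + α·dt = (0.5435, 0.9630, -0.6340)
q⊗(0,ω) = (0.1159390, -0.8059076, -0.9647932, -0.3553114)
q' = normalize(q + ½dt·q⊗(0,ω)) = (-0.7125, -0.6150, 0.2987, 0.1580)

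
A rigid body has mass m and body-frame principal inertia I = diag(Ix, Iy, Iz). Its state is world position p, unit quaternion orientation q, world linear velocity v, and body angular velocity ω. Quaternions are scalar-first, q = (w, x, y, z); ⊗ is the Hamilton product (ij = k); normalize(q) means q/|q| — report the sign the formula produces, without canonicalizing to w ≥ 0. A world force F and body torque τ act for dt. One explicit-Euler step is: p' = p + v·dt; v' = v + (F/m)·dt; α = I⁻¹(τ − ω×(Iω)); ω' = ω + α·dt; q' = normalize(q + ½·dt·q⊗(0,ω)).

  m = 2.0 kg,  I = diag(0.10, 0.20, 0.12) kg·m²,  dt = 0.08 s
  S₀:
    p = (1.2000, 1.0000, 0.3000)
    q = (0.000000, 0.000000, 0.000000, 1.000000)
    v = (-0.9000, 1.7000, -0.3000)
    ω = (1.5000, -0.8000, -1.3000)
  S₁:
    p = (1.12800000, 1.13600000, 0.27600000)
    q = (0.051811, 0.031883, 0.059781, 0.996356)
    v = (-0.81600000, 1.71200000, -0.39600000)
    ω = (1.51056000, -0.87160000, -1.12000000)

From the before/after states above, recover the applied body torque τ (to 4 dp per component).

τ = (-0.0700, -0.1400, 0.1500)

Δω = ω₁−ω₀ = (0.01056000, -0.07160000, 0.18000000)
precession coupling = (-0.0832, 0.0390, -0.1200)
I·α + gyro = (-0.0700, -0.1400, 0.1500)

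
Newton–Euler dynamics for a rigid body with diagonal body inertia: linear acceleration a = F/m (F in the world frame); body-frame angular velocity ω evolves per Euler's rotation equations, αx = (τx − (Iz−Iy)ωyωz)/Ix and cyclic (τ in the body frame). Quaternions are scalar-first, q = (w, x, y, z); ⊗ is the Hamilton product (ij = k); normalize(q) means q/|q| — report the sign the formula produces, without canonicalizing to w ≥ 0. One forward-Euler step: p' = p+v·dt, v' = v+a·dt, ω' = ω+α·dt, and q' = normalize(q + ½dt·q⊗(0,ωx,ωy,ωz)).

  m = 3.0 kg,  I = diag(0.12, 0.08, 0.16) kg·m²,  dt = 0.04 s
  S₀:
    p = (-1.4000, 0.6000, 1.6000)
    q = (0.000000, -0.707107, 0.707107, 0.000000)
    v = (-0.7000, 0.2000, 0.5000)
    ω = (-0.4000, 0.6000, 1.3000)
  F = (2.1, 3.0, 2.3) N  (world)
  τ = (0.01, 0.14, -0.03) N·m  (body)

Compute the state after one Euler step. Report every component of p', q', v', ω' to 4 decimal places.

ω×(Iω) gyroscopic = (0.0624, 0.0208, 0.0096)
α = I⁻¹(τ − ω×Iω) = (-0.4367, 1.4900, -0.2475)
ω' = ω + α·dt = (-0.4175, 0.6596, 1.2901)
2q̇ = q⊗(0,ω) = (-0.7071070, 0.9192391, 0.9192391, -0.1414214)
updated quaternion q' = (-0.0141, -0.6884, 0.7252, -0.0028)
p' = p + v·dt = (-1.4280, 0.6080, 1.6200)
v' = v + a·dt = (-0.6720, 0.2400, 0.5307)

p' = (-1.4280, 0.6080, 1.6200)
q' = (-0.0141, -0.6884, 0.7252, -0.0028)
v' = (-0.6720, 0.2400, 0.5307)
ω' = (-0.4175, 0.6596, 1.2901)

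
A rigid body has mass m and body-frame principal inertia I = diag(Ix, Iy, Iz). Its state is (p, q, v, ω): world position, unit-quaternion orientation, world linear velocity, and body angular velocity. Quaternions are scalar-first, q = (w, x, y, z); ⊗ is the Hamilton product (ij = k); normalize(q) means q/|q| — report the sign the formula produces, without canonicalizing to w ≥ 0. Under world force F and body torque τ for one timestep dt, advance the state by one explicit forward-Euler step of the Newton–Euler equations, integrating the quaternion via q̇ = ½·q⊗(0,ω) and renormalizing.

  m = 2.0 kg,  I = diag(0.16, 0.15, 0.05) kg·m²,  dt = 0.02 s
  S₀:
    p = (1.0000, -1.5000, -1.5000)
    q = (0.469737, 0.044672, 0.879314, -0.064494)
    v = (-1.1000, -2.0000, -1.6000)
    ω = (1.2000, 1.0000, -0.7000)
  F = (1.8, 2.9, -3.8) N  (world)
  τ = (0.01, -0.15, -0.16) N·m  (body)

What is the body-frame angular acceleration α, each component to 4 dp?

gyro term ω×Iω = (0.0700, -0.0924, -0.0120)
(τ − ω×Iω)/I = (-0.3750, -0.3840, -2.9600)

α = (-0.3750, -0.3840, -2.9600)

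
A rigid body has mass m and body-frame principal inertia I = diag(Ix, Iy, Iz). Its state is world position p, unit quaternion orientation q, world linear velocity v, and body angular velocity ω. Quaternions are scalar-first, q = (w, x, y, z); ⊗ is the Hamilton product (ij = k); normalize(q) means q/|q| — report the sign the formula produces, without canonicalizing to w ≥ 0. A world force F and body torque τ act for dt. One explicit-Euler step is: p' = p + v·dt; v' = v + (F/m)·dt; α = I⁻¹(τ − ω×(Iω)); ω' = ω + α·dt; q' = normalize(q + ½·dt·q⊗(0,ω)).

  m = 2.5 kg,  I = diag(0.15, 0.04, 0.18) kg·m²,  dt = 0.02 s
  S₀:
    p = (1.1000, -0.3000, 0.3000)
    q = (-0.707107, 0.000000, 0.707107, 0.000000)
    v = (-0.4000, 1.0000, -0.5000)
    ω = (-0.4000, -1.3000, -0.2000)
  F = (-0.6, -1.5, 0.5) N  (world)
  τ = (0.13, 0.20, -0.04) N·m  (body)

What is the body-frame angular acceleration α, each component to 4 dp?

precession coupling ω×(Iω) = (0.0364, -0.0024, -0.0572)
(τ − ω×Iω)/I = (0.6240, 5.0600, 0.0956)

α = (0.6240, 5.0600, 0.0956)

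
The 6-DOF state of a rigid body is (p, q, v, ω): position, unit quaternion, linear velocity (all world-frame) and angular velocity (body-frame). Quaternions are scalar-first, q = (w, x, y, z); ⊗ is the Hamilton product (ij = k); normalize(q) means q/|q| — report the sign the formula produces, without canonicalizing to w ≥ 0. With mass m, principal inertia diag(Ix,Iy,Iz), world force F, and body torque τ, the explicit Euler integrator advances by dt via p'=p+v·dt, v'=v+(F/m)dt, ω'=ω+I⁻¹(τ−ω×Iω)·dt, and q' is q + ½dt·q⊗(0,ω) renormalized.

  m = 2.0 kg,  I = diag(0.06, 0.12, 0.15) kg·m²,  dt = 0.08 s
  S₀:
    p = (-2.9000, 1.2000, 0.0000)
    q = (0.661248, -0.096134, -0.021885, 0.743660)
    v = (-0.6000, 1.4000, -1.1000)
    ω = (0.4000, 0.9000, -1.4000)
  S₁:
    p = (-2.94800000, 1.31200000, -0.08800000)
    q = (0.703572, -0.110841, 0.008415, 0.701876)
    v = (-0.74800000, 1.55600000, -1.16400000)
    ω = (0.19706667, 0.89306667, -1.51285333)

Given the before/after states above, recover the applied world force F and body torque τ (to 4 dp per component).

F = (-3.7000, 3.9000, -1.6000)
τ = (-0.1900, 0.0400, -0.1900)

v₁ − v₀ = (-0.14800000, 0.15600000, -0.06400000)
m·(v₁−v₀)/dt = (-3.7000, 3.9000, -1.6000)
ω₁ − ω₀ = (-0.20293333, -0.00693333, -0.11285333)
applied torque τ = (-0.1900, 0.0400, -0.1900)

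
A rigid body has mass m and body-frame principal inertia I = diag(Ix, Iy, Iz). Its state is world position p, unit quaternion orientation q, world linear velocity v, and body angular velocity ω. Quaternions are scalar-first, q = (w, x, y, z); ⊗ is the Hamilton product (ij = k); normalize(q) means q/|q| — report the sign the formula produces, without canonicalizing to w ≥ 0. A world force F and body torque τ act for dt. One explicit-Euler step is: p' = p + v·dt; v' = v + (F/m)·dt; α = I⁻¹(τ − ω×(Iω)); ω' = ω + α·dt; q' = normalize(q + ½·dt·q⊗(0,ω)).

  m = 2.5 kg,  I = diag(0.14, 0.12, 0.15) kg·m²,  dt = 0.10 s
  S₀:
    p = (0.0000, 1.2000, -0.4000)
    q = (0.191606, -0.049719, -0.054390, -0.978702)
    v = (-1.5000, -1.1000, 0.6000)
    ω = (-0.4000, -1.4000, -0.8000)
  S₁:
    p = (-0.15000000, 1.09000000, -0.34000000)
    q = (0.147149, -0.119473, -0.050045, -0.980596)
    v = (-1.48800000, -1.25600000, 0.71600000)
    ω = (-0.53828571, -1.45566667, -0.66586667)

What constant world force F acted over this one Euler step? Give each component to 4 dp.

v₁ − v₀ = (0.01200000, -0.15600000, 0.11600000)
m·(v₁−v₀)/dt = (0.3000, -3.9000, 2.9000)

F = (0.3000, -3.9000, 2.9000)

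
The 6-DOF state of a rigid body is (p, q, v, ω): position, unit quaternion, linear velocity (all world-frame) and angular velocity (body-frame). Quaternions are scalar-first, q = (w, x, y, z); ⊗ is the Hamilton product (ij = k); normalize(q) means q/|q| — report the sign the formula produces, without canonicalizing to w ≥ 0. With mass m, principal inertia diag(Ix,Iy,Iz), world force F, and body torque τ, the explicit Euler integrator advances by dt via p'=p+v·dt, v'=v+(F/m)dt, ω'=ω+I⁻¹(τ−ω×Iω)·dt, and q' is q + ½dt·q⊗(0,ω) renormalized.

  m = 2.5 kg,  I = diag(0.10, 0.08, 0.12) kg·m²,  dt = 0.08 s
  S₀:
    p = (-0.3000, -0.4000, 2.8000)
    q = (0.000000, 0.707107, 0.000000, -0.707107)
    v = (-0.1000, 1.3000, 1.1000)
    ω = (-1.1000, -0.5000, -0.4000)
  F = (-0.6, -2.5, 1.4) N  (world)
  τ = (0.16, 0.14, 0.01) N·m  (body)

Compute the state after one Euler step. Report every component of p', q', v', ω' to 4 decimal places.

p' = (-0.3080, -0.2960, 2.8880)
q' = (0.0198, 0.6921, 0.0424, -0.7203)
v' = (-0.1192, 1.2200, 1.1448)
ω' = (-0.9784, -0.3512, -0.3860)

angular accel α = (1.5200, 1.8600, 0.1750)
new body rate ω' = (-0.9784, -0.3512, -0.3860)
2q̇ = q⊗(0,ω) = (0.4949749, -0.3535535, 1.0606605, -0.3535535)
updated quaternion q' = (0.0198, 0.6921, 0.0424, -0.7203)
a = F/m = (-0.2400, -1.0000, 0.5600)
p + v·dt = (-0.3080, -0.2960, 2.8880)
new velocity v' = (-0.1192, 1.2200, 1.1448)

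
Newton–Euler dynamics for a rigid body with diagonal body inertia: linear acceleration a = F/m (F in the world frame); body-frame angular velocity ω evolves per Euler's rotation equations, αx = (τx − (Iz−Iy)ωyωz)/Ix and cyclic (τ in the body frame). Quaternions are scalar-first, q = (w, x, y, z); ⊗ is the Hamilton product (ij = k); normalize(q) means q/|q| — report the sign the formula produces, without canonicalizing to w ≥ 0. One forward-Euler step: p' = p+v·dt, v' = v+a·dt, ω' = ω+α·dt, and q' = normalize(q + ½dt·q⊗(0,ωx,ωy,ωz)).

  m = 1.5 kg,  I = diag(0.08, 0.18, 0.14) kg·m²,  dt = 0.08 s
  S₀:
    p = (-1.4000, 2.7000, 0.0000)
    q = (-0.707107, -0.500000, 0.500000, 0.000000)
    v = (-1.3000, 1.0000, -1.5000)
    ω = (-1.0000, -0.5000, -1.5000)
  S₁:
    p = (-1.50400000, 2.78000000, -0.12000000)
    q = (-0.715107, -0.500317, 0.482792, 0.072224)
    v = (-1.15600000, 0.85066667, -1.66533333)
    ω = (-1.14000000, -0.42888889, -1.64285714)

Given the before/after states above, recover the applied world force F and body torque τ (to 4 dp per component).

F = (2.7000, -2.8000, -3.1000)
τ = (-0.1700, 0.0700, -0.2000)

rate change Δω = (-0.14000000, 0.07111111, -0.14285714)
precession coupling = (-0.0300, -0.0900, 0.0500)
applied torque τ = (-0.1700, 0.0700, -0.2000)
Δv = v₁−v₀ = (0.14400000, -0.14933333, -0.16533333)
F = m·Δv/dt = (2.7000, -2.8000, -3.1000)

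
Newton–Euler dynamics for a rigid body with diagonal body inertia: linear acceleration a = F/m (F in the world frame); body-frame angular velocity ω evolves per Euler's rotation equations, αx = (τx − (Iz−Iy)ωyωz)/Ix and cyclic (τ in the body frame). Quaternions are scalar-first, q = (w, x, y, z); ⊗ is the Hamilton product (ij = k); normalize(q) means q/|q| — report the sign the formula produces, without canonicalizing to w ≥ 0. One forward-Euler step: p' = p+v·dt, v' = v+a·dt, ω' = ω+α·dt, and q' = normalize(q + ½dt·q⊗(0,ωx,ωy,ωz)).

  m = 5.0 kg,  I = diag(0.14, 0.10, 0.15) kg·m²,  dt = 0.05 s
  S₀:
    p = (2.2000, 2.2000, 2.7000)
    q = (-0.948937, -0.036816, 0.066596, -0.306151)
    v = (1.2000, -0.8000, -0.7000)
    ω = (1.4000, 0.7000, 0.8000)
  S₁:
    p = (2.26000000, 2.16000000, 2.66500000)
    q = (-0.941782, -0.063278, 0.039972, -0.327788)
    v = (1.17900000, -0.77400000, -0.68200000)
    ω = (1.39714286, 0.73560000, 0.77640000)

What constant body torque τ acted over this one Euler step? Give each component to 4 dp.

rate change Δω = (-0.00285714, 0.03560000, -0.02360000)
applied torque τ = (0.0200, 0.0600, -0.1100)

τ = (0.0200, 0.0600, -0.1100)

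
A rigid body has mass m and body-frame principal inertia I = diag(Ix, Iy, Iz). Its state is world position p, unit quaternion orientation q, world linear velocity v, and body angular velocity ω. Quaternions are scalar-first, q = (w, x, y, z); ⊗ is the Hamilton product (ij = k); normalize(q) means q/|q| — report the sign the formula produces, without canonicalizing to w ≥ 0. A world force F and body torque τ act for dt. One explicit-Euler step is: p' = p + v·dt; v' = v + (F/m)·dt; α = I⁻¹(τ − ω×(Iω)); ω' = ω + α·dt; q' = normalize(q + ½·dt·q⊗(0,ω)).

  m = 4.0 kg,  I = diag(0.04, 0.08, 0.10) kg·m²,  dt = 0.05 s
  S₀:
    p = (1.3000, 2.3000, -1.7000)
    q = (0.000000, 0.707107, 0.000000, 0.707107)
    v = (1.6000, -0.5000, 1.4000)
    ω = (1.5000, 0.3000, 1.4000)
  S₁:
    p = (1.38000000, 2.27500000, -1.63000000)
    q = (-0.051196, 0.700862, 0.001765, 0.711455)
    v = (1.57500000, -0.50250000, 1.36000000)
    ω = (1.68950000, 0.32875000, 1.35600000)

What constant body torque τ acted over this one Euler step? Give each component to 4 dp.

ω₁ − ω₀ = (0.18950000, 0.02875000, -0.04400000)
precession coupling = (0.0084, -0.1260, 0.0180)
applied torque τ = (0.1600, -0.0800, -0.0700)

τ = (0.1600, -0.0800, -0.0700)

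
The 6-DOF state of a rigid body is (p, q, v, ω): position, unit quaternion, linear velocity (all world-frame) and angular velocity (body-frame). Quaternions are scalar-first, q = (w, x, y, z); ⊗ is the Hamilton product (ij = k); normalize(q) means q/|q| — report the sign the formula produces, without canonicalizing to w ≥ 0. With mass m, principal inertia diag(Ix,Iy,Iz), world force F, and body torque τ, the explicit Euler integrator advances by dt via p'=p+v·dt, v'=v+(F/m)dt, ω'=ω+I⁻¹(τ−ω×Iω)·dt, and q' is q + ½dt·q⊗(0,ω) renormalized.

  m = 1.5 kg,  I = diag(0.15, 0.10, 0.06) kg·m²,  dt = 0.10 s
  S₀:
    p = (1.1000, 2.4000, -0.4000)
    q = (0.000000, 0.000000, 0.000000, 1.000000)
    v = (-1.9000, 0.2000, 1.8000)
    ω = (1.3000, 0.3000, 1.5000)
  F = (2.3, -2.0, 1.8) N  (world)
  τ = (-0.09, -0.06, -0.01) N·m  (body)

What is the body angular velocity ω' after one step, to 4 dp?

α = I⁻¹(τ − ω×Iω) = (-0.4800, -2.3550, 0.1583)
new body rate ω' = (1.2520, 0.0645, 1.5158)

ω' = (1.2520, 0.0645, 1.5158)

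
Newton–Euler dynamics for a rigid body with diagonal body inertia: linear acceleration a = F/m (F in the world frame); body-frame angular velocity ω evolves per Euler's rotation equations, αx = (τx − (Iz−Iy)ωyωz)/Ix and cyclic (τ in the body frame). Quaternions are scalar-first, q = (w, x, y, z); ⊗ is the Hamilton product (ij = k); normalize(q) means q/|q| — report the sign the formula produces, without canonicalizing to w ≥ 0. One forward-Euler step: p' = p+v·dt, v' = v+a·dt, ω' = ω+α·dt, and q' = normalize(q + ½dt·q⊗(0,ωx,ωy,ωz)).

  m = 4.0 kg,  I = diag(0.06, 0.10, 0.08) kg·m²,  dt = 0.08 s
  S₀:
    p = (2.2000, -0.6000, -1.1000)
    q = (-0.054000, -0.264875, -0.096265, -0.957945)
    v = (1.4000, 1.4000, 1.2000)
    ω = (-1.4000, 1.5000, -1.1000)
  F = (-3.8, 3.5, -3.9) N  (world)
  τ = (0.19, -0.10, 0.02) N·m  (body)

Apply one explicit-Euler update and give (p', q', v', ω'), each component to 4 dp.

ω×(Iω) gyroscopic = (0.0330, -0.0308, -0.0840)
angular accel α = (2.6167, -0.6920, 1.3000)
new body rate ω' = (-1.1907, 1.4446, -0.9960)
q⊗(0,ω) = (-1.2801670, 1.6184090, 0.9687605, -0.4726835)
updated quaternion q' = (-0.1048, -0.1993, -0.0573, -0.9726)
a = (-0.9500, 0.8750, -0.9750)
p + v·dt = (2.3120, -0.4880, -1.0040)
new velocity v' = (1.3240, 1.4700, 1.1220)

p' = (2.3120, -0.4880, -1.0040)
q' = (-0.1048, -0.1993, -0.0573, -0.9726)
v' = (1.3240, 1.4700, 1.1220)
ω' = (-1.1907, 1.4446, -0.9960)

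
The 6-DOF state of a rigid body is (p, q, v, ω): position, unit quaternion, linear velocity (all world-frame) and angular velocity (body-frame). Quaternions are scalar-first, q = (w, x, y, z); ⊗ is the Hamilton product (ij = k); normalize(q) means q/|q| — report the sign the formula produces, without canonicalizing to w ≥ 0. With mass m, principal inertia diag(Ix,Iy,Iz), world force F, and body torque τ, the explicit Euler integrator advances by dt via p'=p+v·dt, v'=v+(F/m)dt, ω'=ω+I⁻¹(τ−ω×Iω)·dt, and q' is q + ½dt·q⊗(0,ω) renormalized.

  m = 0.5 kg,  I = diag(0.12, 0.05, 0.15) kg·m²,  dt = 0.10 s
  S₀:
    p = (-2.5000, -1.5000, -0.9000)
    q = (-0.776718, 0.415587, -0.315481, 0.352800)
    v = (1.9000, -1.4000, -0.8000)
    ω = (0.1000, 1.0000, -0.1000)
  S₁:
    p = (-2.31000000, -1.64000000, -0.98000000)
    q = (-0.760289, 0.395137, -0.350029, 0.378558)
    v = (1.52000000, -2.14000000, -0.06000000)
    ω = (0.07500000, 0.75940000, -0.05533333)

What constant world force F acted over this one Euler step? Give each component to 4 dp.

F = (-1.9000, -3.7000, 3.7000)

Δv = v₁−v₀ = (-0.38000000, -0.74000000, 0.74000000)
m·(v₁−v₀)/dt = (-1.9000, -3.7000, 3.7000)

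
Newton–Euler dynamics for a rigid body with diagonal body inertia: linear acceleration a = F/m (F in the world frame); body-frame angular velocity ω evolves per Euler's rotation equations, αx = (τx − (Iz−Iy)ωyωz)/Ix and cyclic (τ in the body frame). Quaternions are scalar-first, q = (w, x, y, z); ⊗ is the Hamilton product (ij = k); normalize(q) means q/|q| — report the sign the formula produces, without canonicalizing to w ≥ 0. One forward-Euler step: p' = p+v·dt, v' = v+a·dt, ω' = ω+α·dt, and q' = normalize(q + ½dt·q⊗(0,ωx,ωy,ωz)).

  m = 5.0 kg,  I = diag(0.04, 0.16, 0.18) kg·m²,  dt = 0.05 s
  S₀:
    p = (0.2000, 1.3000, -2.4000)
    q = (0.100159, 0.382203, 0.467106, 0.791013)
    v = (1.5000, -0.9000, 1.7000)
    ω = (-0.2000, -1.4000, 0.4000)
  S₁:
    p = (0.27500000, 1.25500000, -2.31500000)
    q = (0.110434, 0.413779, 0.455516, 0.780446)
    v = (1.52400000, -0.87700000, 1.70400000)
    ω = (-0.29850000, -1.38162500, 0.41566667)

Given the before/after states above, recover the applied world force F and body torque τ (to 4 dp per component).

F = (2.4000, 2.3000, 0.4000)
τ = (-0.0900, 0.0700, 0.0900)

Δv = v₁−v₀ = (0.02400000, 0.02300000, 0.00400000)
F = m·Δv/dt = (2.4000, 2.3000, 0.4000)
ω₁ − ω₀ = (-0.09850000, 0.01837500, 0.01566667)
I·α + gyro = (-0.0900, 0.0700, 0.0900)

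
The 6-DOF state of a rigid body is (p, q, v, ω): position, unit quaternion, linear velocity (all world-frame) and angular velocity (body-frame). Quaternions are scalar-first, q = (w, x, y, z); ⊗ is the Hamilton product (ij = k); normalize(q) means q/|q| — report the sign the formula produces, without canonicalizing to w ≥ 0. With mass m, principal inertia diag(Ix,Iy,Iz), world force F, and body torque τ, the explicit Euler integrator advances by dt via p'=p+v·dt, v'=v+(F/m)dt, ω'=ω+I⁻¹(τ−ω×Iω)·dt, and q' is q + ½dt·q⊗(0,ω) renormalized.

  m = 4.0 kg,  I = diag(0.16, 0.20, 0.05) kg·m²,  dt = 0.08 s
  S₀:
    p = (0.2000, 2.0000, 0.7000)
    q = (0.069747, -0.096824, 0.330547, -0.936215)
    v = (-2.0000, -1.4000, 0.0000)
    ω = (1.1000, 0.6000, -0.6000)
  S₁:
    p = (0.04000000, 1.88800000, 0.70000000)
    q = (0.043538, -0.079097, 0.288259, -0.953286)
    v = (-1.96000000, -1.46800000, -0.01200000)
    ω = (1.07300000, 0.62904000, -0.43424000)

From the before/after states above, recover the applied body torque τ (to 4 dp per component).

τ = (0.0000, 0.0000, 0.1300)

Δω = ω₁−ω₀ = (-0.02700000, 0.02904000, 0.16576000)
ω₀×(Iω₀) = (0.0540, -0.0726, 0.0264)
τ = I·(Δω/dt) + ω₀×(Iω₀) = (0.0000, 0.0000, 0.1300)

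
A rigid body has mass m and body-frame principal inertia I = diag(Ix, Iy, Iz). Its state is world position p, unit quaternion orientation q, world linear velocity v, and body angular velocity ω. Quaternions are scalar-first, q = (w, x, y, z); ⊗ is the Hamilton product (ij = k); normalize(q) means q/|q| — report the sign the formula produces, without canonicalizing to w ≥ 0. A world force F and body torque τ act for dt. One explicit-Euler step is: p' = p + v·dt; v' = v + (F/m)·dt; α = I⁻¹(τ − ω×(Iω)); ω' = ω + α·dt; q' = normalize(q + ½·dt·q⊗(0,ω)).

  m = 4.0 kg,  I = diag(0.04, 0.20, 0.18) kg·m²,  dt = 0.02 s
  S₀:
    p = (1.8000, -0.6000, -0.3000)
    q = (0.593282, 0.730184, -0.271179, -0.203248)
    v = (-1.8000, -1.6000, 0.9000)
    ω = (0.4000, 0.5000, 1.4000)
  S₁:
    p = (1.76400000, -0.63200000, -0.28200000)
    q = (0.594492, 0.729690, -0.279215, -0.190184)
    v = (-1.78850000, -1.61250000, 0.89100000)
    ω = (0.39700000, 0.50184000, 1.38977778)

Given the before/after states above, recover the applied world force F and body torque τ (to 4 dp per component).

F = (2.3000, -2.5000, -1.8000)
τ = (-0.0200, -0.0600, -0.0600)

v₁ − v₀ = (0.01150000, -0.01250000, -0.00900000)
applied force F = (2.3000, -2.5000, -1.8000)
ω₁ − ω₀ = (-0.00300000, 0.00184000, -0.01022222)
applied torque τ = (-0.0200, -0.0600, -0.0600)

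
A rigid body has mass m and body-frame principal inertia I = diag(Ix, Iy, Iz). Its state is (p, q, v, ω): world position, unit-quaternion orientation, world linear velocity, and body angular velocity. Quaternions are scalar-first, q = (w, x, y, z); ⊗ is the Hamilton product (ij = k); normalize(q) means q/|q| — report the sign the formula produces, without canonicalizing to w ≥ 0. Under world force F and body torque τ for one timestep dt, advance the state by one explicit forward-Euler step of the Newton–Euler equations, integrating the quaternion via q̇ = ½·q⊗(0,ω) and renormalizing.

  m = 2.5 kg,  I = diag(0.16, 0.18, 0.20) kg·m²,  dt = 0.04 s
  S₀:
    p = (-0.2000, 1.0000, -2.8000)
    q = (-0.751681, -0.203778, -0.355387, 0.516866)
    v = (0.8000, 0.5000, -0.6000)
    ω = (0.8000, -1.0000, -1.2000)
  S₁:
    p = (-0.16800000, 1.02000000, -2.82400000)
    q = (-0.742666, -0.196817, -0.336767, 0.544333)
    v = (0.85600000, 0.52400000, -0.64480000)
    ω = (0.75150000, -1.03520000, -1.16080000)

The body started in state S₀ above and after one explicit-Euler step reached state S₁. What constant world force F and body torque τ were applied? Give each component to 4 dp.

Δω = ω₁−ω₀ = (-0.04850000, -0.03520000, 0.03920000)
applied torque τ = (-0.1700, -0.1200, 0.1800)
Δv = v₁−v₀ = (0.05600000, 0.02400000, -0.04480000)
applied force F = (3.5000, 1.5000, -2.8000)

F = (3.5000, 1.5000, -2.8000)
τ = (-0.1700, -0.1200, 0.1800)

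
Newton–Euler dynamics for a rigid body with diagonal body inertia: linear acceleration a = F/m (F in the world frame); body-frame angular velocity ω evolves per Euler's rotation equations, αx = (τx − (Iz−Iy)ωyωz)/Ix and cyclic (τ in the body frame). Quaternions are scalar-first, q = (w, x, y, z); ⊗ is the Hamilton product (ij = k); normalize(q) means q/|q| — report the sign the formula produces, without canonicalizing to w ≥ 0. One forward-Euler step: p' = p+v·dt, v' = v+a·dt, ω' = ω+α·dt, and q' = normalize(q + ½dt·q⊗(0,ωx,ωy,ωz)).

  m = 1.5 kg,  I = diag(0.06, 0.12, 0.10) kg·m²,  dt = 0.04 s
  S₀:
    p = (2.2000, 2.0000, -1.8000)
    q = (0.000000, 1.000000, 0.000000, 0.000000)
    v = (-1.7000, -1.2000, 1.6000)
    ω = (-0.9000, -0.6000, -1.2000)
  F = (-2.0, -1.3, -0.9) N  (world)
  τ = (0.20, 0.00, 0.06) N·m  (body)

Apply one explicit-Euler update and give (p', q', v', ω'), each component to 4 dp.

ω×(Iω) gyroscopic = (-0.0144, -0.0432, 0.0324)
(τ − ω×Iω)/I = (3.5733, 0.3600, 0.2760)
new body rate ω' = (-0.7571, -0.5856, -1.1890)
2q̇ = q⊗(0,ω) = (0.9000000, 0.0000000, 1.2000000, -0.6000000)
q + ½dt·q⊗(0,ω), renormalized = (0.0180, 0.9995, 0.0240, -0.0120)
p + v·dt = (2.1320, 1.9520, -1.7360)
v' = v + a·dt = (-1.7533, -1.2347, 1.5760)

p' = (2.1320, 1.9520, -1.7360)
q' = (0.0180, 0.9995, 0.0240, -0.0120)
v' = (-1.7533, -1.2347, 1.5760)
ω' = (-0.7571, -0.5856, -1.1890)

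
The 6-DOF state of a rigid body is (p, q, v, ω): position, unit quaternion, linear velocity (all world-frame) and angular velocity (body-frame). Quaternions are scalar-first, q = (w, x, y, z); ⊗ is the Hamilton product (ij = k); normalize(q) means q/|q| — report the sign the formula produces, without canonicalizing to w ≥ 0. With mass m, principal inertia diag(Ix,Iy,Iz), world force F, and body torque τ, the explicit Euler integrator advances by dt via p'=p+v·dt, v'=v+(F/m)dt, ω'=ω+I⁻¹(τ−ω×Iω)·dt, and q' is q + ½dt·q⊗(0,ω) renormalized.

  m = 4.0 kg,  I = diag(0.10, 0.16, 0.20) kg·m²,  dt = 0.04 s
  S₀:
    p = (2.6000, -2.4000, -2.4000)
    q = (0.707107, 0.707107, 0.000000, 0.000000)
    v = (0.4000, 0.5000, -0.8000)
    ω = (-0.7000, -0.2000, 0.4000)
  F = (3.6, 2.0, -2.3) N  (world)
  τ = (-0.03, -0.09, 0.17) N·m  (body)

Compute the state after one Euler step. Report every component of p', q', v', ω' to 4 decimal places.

p' = (2.6160, -2.3800, -2.4320)
q' = (0.7169, 0.6971, -0.0085, 0.0028)
v' = (0.4360, 0.5200, -0.8230)
ω' = (-0.7107, -0.2295, 0.4323)

linear accel F/m = (0.9000, 0.5000, -0.5750)
p + v·dt = (2.6160, -2.3800, -2.4320)
v + (F/m)dt = (0.4360, 0.5200, -0.8230)
angular accel α = (-0.2680, -0.7375, 0.8080)
new body rate ω' = (-0.7107, -0.2295, 0.4323)
2q̇ = q⊗(0,ω) = (0.4949749, -0.4949749, -0.4242642, 0.1414214)
updated quaternion q' = (0.7169, 0.6971, -0.0085, 0.0028)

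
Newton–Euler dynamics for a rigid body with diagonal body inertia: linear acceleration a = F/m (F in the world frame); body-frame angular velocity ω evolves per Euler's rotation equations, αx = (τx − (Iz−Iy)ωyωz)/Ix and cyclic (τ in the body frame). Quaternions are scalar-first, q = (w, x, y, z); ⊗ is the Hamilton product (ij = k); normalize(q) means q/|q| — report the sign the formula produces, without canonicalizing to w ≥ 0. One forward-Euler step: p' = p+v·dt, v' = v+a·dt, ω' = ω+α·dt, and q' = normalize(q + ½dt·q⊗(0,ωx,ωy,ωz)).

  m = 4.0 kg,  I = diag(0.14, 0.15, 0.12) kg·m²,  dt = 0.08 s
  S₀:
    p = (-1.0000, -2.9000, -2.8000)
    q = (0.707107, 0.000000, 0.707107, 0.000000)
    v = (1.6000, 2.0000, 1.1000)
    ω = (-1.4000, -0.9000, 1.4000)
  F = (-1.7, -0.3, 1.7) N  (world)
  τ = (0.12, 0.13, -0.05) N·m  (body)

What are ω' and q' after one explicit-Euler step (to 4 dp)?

ω' = (-1.3530, -0.8098, 1.3583)
q' = (0.7298, 0.0000, 0.6791, 0.0789)

gyro term ω×Iω = (0.0378, -0.0392, 0.0126)
(τ − ω×Iω)/I = (0.5871, 1.1280, -0.5217)
new body rate ω' = (-1.3530, -0.8098, 1.3583)
2q̇ = q⊗(0,ω) = (0.6363963, 0.0000000, -0.6363963, 1.9798996)
updated quaternion q' = (0.7298, 0.0000, 0.6791, 0.0789)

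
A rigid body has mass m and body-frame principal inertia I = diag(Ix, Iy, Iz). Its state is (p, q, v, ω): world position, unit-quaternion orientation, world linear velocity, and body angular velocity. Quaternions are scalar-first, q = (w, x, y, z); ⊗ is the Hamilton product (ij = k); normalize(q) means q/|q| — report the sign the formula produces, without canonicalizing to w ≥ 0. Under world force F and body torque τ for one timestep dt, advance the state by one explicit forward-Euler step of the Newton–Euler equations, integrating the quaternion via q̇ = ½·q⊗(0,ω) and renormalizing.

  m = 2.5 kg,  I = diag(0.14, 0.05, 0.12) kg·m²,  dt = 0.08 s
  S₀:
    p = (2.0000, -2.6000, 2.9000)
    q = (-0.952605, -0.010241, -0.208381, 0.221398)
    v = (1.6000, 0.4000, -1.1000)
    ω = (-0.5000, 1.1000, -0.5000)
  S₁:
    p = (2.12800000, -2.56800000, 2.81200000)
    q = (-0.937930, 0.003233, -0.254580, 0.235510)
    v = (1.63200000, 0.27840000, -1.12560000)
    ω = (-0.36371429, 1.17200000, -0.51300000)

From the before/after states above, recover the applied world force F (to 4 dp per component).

F = (1.0000, -3.8000, -0.8000)

v₁ − v₀ = (0.03200000, -0.12160000, -0.02560000)
m·(v₁−v₀)/dt = (1.0000, -3.8000, -0.8000)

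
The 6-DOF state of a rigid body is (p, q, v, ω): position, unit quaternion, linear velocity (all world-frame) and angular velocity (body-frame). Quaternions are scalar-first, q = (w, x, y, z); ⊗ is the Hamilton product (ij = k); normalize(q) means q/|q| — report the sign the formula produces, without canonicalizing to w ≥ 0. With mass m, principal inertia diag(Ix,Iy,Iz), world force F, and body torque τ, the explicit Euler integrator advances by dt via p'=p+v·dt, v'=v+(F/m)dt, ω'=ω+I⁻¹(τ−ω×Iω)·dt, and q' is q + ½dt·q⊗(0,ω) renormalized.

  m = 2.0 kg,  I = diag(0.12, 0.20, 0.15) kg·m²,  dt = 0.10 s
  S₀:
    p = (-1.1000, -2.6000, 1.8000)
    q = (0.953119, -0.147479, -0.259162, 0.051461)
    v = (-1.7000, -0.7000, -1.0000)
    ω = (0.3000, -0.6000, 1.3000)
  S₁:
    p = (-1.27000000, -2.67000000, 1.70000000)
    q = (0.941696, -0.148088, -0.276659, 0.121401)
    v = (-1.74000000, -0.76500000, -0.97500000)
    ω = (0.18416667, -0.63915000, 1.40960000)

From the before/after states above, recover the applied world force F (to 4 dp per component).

F = (-0.8000, -1.3000, 0.5000)

Δv = v₁−v₀ = (-0.04000000, -0.06500000, 0.02500000)
applied force F = (-0.8000, -1.3000, 0.5000)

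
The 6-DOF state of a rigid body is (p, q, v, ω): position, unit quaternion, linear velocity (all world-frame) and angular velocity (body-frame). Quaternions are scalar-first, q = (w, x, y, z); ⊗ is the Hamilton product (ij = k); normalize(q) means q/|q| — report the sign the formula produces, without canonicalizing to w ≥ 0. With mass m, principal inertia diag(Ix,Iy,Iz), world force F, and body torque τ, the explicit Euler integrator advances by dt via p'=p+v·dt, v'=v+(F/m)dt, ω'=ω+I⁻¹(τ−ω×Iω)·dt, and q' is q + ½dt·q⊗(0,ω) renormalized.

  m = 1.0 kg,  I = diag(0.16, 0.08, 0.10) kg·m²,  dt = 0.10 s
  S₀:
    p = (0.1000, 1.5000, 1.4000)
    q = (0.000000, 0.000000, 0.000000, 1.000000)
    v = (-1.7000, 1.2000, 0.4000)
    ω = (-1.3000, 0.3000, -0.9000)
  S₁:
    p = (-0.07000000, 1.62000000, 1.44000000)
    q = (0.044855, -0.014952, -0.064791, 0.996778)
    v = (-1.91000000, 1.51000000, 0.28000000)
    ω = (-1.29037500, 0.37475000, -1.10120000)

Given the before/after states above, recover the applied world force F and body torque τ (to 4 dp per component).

velocity change Δv = (-0.21000000, 0.31000000, -0.12000000)
F = m·Δv/dt = (-2.1000, 3.1000, -1.2000)
Δω = ω₁−ω₀ = (0.00962500, 0.07475000, -0.20120000)
gyro term ω₀×Iω₀ = (-0.0054, 0.0702, 0.0312)
τ = I·(Δω/dt) + ω₀×(Iω₀) = (0.0100, 0.1300, -0.1700)

F = (-2.1000, 3.1000, -1.2000)
τ = (0.0100, 0.1300, -0.1700)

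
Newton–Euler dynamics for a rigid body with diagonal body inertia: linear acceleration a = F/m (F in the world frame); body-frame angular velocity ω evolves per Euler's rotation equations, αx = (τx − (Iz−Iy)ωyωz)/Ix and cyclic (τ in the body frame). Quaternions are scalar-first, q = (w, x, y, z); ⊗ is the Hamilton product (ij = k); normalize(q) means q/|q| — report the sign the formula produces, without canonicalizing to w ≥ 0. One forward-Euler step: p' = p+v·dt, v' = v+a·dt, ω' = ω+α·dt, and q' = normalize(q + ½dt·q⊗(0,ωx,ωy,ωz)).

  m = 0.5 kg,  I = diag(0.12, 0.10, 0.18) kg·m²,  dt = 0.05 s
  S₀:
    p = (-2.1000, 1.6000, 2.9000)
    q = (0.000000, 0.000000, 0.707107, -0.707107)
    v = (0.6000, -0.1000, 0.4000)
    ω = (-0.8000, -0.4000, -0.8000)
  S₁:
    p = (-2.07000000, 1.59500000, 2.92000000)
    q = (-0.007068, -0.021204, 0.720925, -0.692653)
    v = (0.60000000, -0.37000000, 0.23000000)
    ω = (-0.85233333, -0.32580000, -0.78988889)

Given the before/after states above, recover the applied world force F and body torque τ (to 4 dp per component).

v₁ − v₀ = (0.00000000, -0.27000000, -0.17000000)
m·(v₁−v₀)/dt = (0.0000, -2.7000, -1.7000)
Δω = ω₁−ω₀ = (-0.05233333, 0.07420000, 0.01011111)
gyro term ω₀×Iω₀ = (0.0256, -0.0384, -0.0064)
applied torque τ = (-0.1000, 0.1100, 0.0300)

F = (0.0000, -2.7000, -1.7000)
τ = (-0.1000, 0.1100, 0.0300)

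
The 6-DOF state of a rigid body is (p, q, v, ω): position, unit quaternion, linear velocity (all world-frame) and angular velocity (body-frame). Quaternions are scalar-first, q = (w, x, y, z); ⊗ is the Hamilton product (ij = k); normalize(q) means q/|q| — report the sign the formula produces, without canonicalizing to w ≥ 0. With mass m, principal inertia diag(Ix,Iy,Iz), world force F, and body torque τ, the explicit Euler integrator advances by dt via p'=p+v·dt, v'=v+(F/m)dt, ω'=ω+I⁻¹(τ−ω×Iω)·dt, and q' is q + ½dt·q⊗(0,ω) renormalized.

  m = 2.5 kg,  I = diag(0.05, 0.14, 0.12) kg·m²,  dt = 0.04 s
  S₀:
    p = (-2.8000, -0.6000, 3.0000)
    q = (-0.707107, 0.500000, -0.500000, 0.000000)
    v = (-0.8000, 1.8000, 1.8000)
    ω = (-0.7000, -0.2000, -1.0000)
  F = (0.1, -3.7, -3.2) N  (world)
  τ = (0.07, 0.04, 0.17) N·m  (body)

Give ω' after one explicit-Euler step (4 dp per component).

ω' = (-0.6408, -0.1746, -0.9475)

α = I⁻¹(τ − ω×Iω) = (1.4800, 0.6357, 1.3117)
ω + α·dt = (-0.6408, -0.1746, -0.9475)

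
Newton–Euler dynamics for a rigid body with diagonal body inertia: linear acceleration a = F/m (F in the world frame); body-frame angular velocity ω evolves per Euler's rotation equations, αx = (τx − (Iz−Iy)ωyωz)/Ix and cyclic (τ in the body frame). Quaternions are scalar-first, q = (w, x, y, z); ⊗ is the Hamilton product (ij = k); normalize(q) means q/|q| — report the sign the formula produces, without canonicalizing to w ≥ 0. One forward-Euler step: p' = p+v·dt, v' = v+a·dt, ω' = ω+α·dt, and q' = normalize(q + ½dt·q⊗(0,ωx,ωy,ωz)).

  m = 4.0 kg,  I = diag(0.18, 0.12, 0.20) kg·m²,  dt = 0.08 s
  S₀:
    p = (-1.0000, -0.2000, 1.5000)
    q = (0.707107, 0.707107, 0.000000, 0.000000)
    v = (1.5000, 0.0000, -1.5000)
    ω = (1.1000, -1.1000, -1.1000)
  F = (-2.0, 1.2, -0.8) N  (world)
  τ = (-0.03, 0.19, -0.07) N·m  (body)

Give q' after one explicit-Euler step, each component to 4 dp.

q' = (0.6740, 0.7361, 0.0000, -0.0620)

Hamilton product q⊗(0,ω) = (-0.7778177, 0.7778177, 0.0000000, -1.5556354)
q' = normalize(q + ½dt·q⊗(0,ω)) = (0.6740, 0.7361, 0.0000, -0.0620)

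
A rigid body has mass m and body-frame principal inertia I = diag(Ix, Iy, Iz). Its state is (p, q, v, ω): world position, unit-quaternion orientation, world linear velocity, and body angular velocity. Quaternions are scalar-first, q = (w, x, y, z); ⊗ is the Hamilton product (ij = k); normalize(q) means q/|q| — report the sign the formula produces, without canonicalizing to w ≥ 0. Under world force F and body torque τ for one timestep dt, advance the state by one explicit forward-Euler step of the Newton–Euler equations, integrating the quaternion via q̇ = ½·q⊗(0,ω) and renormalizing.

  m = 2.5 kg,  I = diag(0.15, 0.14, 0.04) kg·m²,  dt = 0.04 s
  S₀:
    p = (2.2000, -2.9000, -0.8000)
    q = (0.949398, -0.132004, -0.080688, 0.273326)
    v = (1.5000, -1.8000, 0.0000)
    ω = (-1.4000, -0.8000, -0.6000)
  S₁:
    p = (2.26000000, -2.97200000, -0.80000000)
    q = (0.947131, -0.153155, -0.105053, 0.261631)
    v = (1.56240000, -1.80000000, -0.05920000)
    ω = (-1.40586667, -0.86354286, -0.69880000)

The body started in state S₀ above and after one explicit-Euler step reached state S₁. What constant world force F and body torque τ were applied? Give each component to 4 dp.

F = (3.9000, 0.0000, -3.7000)
τ = (-0.0700, -0.1300, -0.1100)

Δv = v₁−v₀ = (0.06240000, 0.00000000, -0.05920000)
F = m·Δv/dt = (3.9000, 0.0000, -3.7000)
Δω = ω₁−ω₀ = (-0.00586667, -0.06354286, -0.09880000)
ω₀×(Iω₀) = (-0.0480, 0.0924, -0.0112)
applied torque τ = (-0.0700, -0.1300, -0.1100)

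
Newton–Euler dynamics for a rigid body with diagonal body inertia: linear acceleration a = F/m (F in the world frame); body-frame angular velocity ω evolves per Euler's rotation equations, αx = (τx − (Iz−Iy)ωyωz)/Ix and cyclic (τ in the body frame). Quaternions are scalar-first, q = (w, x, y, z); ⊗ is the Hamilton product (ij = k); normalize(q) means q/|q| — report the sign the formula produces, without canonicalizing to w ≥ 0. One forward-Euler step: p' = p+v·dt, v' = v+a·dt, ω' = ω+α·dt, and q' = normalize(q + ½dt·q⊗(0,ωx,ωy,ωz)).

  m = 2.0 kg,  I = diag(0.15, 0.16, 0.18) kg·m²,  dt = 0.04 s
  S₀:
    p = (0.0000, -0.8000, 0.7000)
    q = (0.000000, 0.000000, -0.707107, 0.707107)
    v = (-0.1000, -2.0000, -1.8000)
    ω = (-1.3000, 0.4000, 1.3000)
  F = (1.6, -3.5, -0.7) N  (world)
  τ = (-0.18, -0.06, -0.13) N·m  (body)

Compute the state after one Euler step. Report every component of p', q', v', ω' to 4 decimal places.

gyro term ω×Iω = (0.0104, 0.0507, -0.0052)
angular accel α = (-1.2693, -0.6919, -0.6933)
new body rate ω' = (-1.3508, 0.3723, 1.2723)
2q̇ = q⊗(0,ω) = (-0.6363963, -1.2020819, -0.9192391, -0.9192391)
q' = normalize(q + ½dt·q⊗(0,ω)) = (-0.0127, -0.0240, -0.7250, 0.6882)
p' = p + v·dt = (-0.0040, -0.8800, 0.6280)
v' = v + a·dt = (-0.0680, -2.0700, -1.8140)

p' = (-0.0040, -0.8800, 0.6280)
q' = (-0.0127, -0.0240, -0.7250, 0.6882)
v' = (-0.0680, -2.0700, -1.8140)
ω' = (-1.3508, 0.3723, 1.2723)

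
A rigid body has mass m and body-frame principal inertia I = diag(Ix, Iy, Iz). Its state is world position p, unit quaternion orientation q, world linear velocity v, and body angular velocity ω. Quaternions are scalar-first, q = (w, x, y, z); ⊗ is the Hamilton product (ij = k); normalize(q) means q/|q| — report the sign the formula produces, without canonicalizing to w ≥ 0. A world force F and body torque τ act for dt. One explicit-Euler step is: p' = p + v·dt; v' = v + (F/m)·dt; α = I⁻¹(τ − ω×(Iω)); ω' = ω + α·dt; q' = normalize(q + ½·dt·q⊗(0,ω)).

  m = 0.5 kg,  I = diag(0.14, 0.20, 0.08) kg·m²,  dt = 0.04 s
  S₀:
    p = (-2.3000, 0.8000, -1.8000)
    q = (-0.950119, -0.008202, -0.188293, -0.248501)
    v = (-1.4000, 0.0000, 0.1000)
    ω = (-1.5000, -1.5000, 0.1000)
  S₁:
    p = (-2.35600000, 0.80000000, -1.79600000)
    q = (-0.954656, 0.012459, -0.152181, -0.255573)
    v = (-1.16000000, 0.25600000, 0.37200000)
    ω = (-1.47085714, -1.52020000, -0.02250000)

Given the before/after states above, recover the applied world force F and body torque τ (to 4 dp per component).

Δω = ω₁−ω₀ = (0.02914286, -0.02020000, -0.12250000)
ω₀×(Iω₀) = (0.0180, -0.0090, 0.1350)
τ = I·(Δω/dt) + ω₀×(Iω₀) = (0.1200, -0.1100, -0.1100)
v₁ − v₀ = (0.24000000, 0.25600000, 0.27200000)
F = m·Δv/dt = (3.0000, 3.2000, 3.4000)

F = (3.0000, 3.2000, 3.4000)
τ = (0.1200, -0.1100, -0.1100)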